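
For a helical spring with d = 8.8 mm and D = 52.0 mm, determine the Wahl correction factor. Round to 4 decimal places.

C = D/d = 52.0/8.8 = 5.9091
K_W = (4C−1)/(4C−4) + 0.615/C = 22.636/19.636 + 0.1041 = 1.2569

1.2569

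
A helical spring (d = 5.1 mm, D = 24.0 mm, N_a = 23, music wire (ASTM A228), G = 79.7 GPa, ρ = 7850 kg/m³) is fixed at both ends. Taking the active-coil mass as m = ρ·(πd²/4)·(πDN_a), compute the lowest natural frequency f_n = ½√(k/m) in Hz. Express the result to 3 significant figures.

k = Gd⁴/(8D³N_a) = (79.7×10³)(5.1⁴)/(8·24.0³·23) = 21.198 N/mm = 21198 N/m
Wire length L = πDN_a = π·24.0·23 = 1734.2 mm
m = ρ·(πd²/4)·L = 7850 × 20.428×10⁻⁶ m² × 1.7342 m = 0.27809 kg
f_n = ½√(k/m) = 0.5·√(21198/0.27809) = 0.5·√(76225) = 138.04 Hz

138 Hz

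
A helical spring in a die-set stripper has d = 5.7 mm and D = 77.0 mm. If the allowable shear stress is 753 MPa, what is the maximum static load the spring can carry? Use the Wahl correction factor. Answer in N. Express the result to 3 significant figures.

643 N

C = D/d = 77.0/5.7 = 13.5088
K_W = (4C−1)/(4C−4) + 0.615/C = 53.035/50.035 + 0.0455 = 1.1055
τ_max = K·8FD/(πd³) → F_max = τ_allow·πd³/(8DK)
F_max = 753·π·5.7³/(8·77.0·1.1055) = 4.381e+05/680.98 = 643.33 N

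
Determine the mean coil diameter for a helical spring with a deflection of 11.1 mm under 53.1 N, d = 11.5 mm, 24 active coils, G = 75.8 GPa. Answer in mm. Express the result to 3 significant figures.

113 mm

Required rate k = F/δ = 53.1/11.1 = 4.7838 N/mm
D = (Gd⁴/(8N_a·k))^(1/3) = (75.8×10³·11.5⁴/(8·24·4.7838))^(1/3)
  = (1.4434e+06)^(1/3) = 113.0132 mm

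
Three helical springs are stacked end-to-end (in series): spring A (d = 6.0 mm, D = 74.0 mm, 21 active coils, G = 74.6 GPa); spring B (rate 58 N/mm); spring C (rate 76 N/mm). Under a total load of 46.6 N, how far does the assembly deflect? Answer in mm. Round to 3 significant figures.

34.2 mm

k_A = Gd⁴/(8D³N_a) = (74.6×10³)(6.0⁴)/(8·74.0³·21) = 1.4202 N/mm
Series: 1/k_eq = 1/1.4202 + 1/58 + 1/76 = 0.73454; k_eq = 1.3614 N/mm
δ = F/k_eq = 46.6/1.3614 = 34.23 mm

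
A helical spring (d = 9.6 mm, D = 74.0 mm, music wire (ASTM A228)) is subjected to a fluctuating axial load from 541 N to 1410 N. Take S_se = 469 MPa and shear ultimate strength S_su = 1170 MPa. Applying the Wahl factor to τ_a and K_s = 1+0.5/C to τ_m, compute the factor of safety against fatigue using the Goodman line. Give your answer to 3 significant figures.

C = D/d = 74.0/9.6 = 7.7083; K_W = (4C−1)/(4C−4)+0.615/C = 1.1916; K_s = 1+0.5/C = 1.0649
F_a = (F_max−F_min)/2 = 434.5 N; F_m = (F_max+F_min)/2 = 975.5 N
τ_a = K_W·8F_aD/(πd³) = 1.1916 × 92.544 = 110.27 MPa
τ_m = K_s·8F_mD/(πd³) = 1.0649 × 207.77 = 221.25 MPa
Goodman: 1/n_f = τ_a/S_se + τ_m/S_su = 110.27/469 + 221.25/1170 = 0.23513 + 0.18910 = 0.42423
n_f = 1/0.42423 = 2.357

2.36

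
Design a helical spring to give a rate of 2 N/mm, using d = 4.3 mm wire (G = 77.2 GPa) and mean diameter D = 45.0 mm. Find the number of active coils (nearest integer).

N_a = Gd⁴/(8D³k) = (77.2×10³ × 4.3⁴)/(8 × 45.0³ × 2)
    = 2.63931e+07 / 1.458e+06 = 18.1 → 18 coils

18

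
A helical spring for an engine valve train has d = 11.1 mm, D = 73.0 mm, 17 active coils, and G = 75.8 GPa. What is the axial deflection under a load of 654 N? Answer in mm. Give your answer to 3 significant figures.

30.1 mm

k = Gd⁴/(8D³N_a) = (75.8×10³)(11.1⁴)/(8·73.0³·17) = 21.75 N/mm
δ = F/k = 654 / 21.75 = 30.069 mm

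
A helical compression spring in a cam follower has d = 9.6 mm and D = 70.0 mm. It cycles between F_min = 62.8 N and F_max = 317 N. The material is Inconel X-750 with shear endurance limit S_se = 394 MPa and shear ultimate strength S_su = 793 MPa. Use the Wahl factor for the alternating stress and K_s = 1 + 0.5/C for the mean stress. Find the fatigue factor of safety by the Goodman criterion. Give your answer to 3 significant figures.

7.71

C = D/d = 70.0/9.6 = 7.2917; K_W = (4C−1)/(4C−4)+0.615/C = 1.2035; K_s = 1+0.5/C = 1.0686
F_a = (F_max−F_min)/2 = 127.1 N; F_m = (F_max+F_min)/2 = 189.9 N
τ_a = K_W·8F_aD/(πd³) = 1.2035 × 25.608 = 30.82 MPa
τ_m = K_s·8F_mD/(πd³) = 1.0686 × 38.26 = 40.884 MPa
Goodman: 1/n_f = τ_a/S_se + τ_m/S_su = 30.82/394 + 40.884/793 = 0.07822 + 0.05156 = 0.12978
n_f = 1/0.12978 = 7.705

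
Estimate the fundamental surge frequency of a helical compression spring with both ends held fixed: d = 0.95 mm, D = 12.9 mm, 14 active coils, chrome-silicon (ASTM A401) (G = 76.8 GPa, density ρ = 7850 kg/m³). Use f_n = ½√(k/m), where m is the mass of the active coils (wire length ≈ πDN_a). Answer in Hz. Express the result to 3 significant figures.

k = Gd⁴/(8D³N_a) = (76.8×10³)(0.95⁴)/(8·12.9³·14) = 0.26018 N/mm = 260.18 N/m
Wire length L = πDN_a = π·12.9·14 = 567.37 mm
m = ρ·(πd²/4)·L = 7850 × 0.70882×10⁻⁶ m² × 0.56737 m = 0.003157 kg
f_n = ½√(k/m) = 0.5·√(260.18/0.003157) = 0.5·√(82413) = 143.54 Hz

144 Hz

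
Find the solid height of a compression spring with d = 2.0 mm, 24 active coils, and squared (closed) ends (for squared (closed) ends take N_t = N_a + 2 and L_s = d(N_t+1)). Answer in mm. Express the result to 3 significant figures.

squared (closed) ends: N_t = N_a + 2 = 24 + 2 = 26
L_s = d·(N_t+1) = 2.0 × 27 = 54 mm

54.0 mm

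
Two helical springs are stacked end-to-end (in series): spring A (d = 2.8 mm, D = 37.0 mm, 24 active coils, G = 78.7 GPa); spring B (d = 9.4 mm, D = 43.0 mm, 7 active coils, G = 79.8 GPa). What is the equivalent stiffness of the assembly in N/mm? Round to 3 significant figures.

0.496 N/mm

k_A = Gd⁴/(8D³N_a) = (78.7×10³)(2.8⁴)/(8·37.0³·24) = 0.49739 N/mm
k_B = Gd⁴/(8D³N_a) = (79.8×10³)(9.4⁴)/(8·43.0³·7) = 139.93 N/mm
Series: 1/k_eq = 1/0.49739 + 1/139.93 = 2.0176; k_eq = 0.49563 N/mm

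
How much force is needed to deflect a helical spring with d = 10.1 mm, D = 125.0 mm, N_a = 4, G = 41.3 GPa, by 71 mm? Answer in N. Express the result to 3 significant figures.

488 N

k = Gd⁴/(8D³N_a) = (41.3×10³)(10.1⁴)/(8·125.0³·4) = 6.8763 N/mm
F = k·δ = 6.8763 × 71 = 488.22 N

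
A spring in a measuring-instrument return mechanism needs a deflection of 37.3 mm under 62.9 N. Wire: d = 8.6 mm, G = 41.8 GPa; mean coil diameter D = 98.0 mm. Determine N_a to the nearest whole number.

18

Required rate k = F/δ = 62.9/37.3 = 1.6863 N/mm
N_a = Gd⁴/(8D³k) = (41.8×10³ × 8.6⁴)/(8 × 98.0³ × 1.6863)
    = 2.28649e+08 / 1.26973e+07 = 18.01 → 18 coils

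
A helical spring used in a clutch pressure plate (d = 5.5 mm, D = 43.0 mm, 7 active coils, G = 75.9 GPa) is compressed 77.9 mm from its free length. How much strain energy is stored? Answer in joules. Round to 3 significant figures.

47.3 J

k = Gd⁴/(8D³N_a) = (75.9×10³)(5.5⁴)/(8·43.0³·7) = 15.599 N/mm
U = ½kδ² = 0.5 × 15.599 × 77.9² = 47331 N·mm = 47.331 J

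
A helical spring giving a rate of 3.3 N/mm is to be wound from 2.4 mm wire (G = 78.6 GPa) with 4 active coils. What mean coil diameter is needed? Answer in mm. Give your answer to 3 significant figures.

D = (Gd⁴/(8N_a·k))^(1/3) = (78.6×10³·2.4⁴/(8·4·3.3))^(1/3)
  = (24694.7)^(1/3) = 29.1207 mm

29.1 mm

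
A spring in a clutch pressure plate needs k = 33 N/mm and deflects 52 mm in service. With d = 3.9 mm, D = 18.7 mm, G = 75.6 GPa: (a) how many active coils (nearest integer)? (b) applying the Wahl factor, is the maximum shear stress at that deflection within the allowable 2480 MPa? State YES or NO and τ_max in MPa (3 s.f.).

N_a = Gd⁴/(8D³k) = (75.6×10³)(3.9⁴)/(8·18.7³·33) = 10.13 → N_a = 10
Actual rate k = Gd⁴/(8D³·10) = 33.432 N/mm
Working load F = kδ = 33.432·52 = 1738.5 N
C = 18.7/3.9 = 4.7949; K_W = (4C−1)/(4C−4)+0.615/C = 1.3259
τ_max = K_W·8FD/(πd³) = 1.3259·1395.6 = 1850.4 MPa
τ_max ≤ 2480 MPa → acceptable

(a) 10 coils; (b) YES, τ_max = 1850 MPa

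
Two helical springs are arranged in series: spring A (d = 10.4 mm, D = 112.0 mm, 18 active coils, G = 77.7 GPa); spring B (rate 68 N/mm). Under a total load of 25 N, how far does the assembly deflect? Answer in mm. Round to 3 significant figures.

k_A = Gd⁴/(8D³N_a) = (77.7×10³)(10.4⁴)/(8·112.0³·18) = 4.493 N/mm
Series: 1/k_eq = 1/4.493 + 1/68 = 0.23727; k_eq = 4.2145 N/mm
δ = F/k_eq = 25/4.2145 = 5.9318 mm

5.93 mm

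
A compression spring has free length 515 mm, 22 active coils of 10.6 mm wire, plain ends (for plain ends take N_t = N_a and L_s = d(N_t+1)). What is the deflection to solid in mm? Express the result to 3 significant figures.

N_t = 22; L_s = 10.6·23 = 243.8 mm
δ_solid = L₀ − L_s = 515 − 243.8 = 271.2 mm

271 mm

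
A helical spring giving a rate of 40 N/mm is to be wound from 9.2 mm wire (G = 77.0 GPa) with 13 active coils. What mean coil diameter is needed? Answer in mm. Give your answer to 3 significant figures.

51.0 mm

D = (Gd⁴/(8N_a·k))^(1/3) = (77.0×10³·9.2⁴/(8·13·40))^(1/3)
  = (132602)^(1/3) = 50.9937 mm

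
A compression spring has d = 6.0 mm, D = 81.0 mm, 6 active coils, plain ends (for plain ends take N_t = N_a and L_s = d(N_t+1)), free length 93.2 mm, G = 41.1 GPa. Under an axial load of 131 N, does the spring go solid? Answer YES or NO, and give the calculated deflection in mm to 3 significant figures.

k = Gd⁴/(8D³N_a) = (41.1×10³)(6.0⁴)/(8·81.0³·6) = 2.0881 N/mm
N_t = 6; L_s = 6.0·7 = 42 mm; δ_solid = L₀ − L_s = 93.2 − 42 = 51.2 mm
δ = F/k = 131/2.0881 = 62.737 mm
δ ≥ δ_solid → spring goes solid

YES, δ = 62.7 mm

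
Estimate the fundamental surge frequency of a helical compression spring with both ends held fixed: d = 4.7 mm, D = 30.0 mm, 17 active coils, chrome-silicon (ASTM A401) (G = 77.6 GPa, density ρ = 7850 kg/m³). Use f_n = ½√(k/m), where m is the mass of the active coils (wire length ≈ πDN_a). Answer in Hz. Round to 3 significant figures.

k = Gd⁴/(8D³N_a) = (77.6×10³)(4.7⁴)/(8·30.0³·17) = 10.312 N/mm = 10312 N/m
Wire length L = πDN_a = π·30.0·17 = 1602.2 mm
m = ρ·(πd²/4)·L = 7850 × 17.349×10⁻⁶ m² × 1.6022 m = 0.21821 kg
f_n = ½√(k/m) = 0.5·√(10312/0.21821) = 0.5·√(47258) = 108.69 Hz

109 Hz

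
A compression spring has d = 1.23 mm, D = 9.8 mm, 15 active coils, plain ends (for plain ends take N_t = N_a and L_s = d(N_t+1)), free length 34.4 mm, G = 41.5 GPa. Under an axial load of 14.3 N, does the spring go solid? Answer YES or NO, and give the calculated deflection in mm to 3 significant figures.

k = Gd⁴/(8D³N_a) = (41.5×10³)(1.23⁴)/(8·9.8³·15) = 0.84103 N/mm
N_t = 15; L_s = 1.23·16 = 19.68 mm; δ_solid = L₀ − L_s = 34.4 − 19.68 = 14.72 mm
δ = F/k = 14.3/0.84103 = 17.003 mm
δ ≥ δ_solid → spring goes solid

YES, δ = 17.0 mm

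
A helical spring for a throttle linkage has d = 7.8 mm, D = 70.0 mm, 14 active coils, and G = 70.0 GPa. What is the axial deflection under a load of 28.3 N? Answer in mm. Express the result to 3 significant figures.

4.20 mm

k = Gd⁴/(8D³N_a) = (70.0×10³)(7.8⁴)/(8·70.0³·14) = 6.7447 N/mm
δ = F/k = 28.3 / 6.7447 = 4.1959 mm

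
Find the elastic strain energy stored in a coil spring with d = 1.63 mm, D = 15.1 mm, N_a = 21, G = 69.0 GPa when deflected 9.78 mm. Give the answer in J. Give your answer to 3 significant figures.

0.0403 J

k = Gd⁴/(8D³N_a) = (69.0×10³)(1.63⁴)/(8·15.1³·21) = 0.84209 N/mm
U = ½kδ² = 0.5 × 0.84209 × 9.78² = 40.272 N·mm = 0.040272 J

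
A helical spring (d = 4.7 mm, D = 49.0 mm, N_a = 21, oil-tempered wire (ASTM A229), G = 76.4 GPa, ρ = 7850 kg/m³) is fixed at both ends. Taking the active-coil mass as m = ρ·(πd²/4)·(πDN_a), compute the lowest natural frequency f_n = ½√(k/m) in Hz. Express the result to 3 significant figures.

32.7 Hz

k = Gd⁴/(8D³N_a) = (76.4×10³)(4.7⁴)/(8·49.0³·21) = 1.8862 N/mm = 1886.2 N/m
Wire length L = πDN_a = π·49.0·21 = 3232.7 mm
m = ρ·(πd²/4)·L = 7850 × 17.349×10⁻⁶ m² × 3.2327 m = 0.44027 kg
f_n = ½√(k/m) = 0.5·√(1886.2/0.44027) = 0.5·√(4284.2) = 32.727 Hz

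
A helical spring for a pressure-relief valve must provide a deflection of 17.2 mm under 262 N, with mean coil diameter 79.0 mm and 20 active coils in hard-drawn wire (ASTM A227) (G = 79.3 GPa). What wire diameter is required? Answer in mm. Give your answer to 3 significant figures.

Required rate k = F/δ = 262/17.2 = 15.233 N/mm
d = (8D³N_a·k / G)^(1/4) = (8·79.0³·20·15.233 / (79.3×10³))^0.25
  = (15153)^0.25 = 11.0949 mm

11.1 mm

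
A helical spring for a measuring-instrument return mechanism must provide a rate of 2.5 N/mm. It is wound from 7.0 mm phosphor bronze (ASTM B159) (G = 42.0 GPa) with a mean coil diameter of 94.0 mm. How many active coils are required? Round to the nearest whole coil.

N_a = Gd⁴/(8D³k) = (42.0×10³ × 7.0⁴)/(8 × 94.0³ × 2.5)
    = 1.00842e+08 / 1.66117e+07 = 6.071 → 6 coils

6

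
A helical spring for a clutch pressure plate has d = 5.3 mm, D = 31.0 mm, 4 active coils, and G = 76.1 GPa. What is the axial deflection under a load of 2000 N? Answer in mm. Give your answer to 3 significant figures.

31.8 mm

k = Gd⁴/(8D³N_a) = (76.1×10³)(5.3⁴)/(8·31.0³·4) = 62.987 N/mm
δ = F/k = 2000 / 62.987 = 31.752 mm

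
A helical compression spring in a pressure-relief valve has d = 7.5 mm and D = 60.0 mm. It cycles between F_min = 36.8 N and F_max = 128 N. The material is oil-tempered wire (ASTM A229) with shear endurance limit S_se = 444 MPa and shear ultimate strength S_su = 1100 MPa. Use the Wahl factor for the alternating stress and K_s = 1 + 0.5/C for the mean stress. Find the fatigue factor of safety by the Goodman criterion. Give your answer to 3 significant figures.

13.7

C = D/d = 60.0/7.5 = 8.0000; K_W = (4C−1)/(4C−4)+0.615/C = 1.1840; K_s = 1+0.5/C = 1.0625
F_a = (F_max−F_min)/2 = 45.6 N; F_m = (F_max+F_min)/2 = 82.4 N
τ_a = K_W·8F_aD/(πd³) = 1.1840 × 16.515 = 19.554 MPa
τ_m = K_s·8F_mD/(πd³) = 1.0625 × 29.842 = 31.708 MPa
Goodman: 1/n_f = τ_a/S_se + τ_m/S_su = 19.554/444 + 31.708/1100 = 0.04404 + 0.02883 = 0.072865
n_f = 1/0.072865 = 13.72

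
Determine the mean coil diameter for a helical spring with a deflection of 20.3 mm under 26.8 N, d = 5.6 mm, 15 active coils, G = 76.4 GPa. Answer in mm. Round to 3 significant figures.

Required rate k = F/δ = 26.8/20.3 = 1.3202 N/mm
D = (Gd⁴/(8N_a·k))^(1/3) = (76.4×10³·5.6⁴/(8·15·1.3202))^(1/3)
  = (474270)^(1/3) = 77.9845 mm

78.0 mm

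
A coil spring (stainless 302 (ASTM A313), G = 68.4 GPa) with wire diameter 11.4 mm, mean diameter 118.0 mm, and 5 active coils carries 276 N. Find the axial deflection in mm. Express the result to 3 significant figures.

15.7 mm

k = Gd⁴/(8D³N_a) = (68.4×10³)(11.4⁴)/(8·118.0³·5) = 17.578 N/mm
δ = F/k = 276 / 17.578 = 15.701 mm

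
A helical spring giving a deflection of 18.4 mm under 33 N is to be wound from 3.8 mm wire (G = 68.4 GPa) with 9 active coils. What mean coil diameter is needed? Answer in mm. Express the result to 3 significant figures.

Required rate k = F/δ = 33/18.4 = 1.7935 N/mm
D = (Gd⁴/(8N_a·k))^(1/3) = (68.4×10³·3.8⁴/(8·9·1.7935))^(1/3)
  = (110449)^(1/3) = 47.9793 mm

48.0 mm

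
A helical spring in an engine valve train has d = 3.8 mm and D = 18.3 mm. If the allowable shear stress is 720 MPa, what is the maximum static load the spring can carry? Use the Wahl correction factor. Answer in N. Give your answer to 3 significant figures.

C = D/d = 18.3/3.8 = 4.8158
K_W = (4C−1)/(4C−4) + 0.615/C = 18.263/15.263 + 0.1277 = 1.3243
τ_max = K·8FD/(πd³) → F_max = τ_allow·πd³/(8DK)
F_max = 720·π·3.8³/(8·18.3·1.3243) = 1.2412e+05/193.87 = 640.21 N

640 N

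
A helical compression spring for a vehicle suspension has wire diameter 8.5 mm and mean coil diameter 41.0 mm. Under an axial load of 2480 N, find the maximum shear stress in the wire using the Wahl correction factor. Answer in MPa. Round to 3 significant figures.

558 MPa

Spring index C = D/d = 41.0/8.5 = 4.8235
K_W = (4C−1)/(4C−4) + 0.615/C = 18.294/15.294 + 0.1275 = 1.3237
τ₀ = 8FD/(πd³) = 8·2480·41.0/(π·8.5³) = 813440/1929.3 = 421.62 MPa
τ_max = K·τ₀ = 1.3237 × 421.62 = 558.08 MPa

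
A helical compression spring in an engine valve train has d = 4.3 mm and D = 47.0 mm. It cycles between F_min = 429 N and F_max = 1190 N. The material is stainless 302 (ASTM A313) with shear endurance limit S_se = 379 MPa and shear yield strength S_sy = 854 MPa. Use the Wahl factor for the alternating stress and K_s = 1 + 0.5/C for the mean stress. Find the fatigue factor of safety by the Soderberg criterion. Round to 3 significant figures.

C = D/d = 47.0/4.3 = 10.9302; K_W = (4C−1)/(4C−4)+0.615/C = 1.1318; K_s = 1+0.5/C = 1.0457
F_a = (F_max−F_min)/2 = 380.5 N; F_m = (F_max+F_min)/2 = 809.5 N
τ_a = K_W·8F_aD/(πd³) = 1.1318 × 572.78 = 648.27 MPa
τ_m = K_s·8F_mD/(πd³) = 1.0457 × 1218.6 = 1274.3 MPa
Soderberg: 1/n_f = τ_a/S_se + τ_m/S_sy = 648.27/379 + 1274.3/854 = 1.71047 + 1.49217 = 3.2026
n_f = 1/3.2026 = 0.3122

0.312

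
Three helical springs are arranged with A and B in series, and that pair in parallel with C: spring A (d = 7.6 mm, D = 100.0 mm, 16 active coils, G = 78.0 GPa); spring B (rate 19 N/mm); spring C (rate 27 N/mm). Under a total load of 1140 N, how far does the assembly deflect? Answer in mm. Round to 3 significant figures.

39.5 mm

k_A = Gd⁴/(8D³N_a) = (78.0×10³)(7.6⁴)/(8·100.0³·16) = 2.033 N/mm
Springs A,B series: k_AB = 1/(1/2.033+1/19) = 1.8365 N/mm; parallel with C: k_eq = 1.8365+27 = 28.837 N/mm
δ = F/k_eq = 1140/28.837 = 39.533 mm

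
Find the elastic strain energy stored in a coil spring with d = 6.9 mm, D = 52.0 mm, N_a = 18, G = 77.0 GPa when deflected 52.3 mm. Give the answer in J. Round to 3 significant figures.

k = Gd⁴/(8D³N_a) = (77.0×10³)(6.9⁴)/(8·52.0³·18) = 8.6201 N/mm
U = ½kδ² = 0.5 × 8.6201 × 52.3² = 11789 N·mm = 11.789 J

11.8 J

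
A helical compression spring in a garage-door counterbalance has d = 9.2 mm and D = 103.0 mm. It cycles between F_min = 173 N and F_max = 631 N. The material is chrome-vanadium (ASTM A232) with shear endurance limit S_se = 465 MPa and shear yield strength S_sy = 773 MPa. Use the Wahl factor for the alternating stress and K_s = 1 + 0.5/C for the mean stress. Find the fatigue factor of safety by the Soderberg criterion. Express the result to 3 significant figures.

2.70

C = D/d = 103.0/9.2 = 11.1957; K_W = (4C−1)/(4C−4)+0.615/C = 1.1285; K_s = 1+0.5/C = 1.0447
F_a = (F_max−F_min)/2 = 229 N; F_m = (F_max+F_min)/2 = 402 N
τ_a = K_W·8F_aD/(πd³) = 1.1285 × 77.135 = 87.046 MPa
τ_m = K_s·8F_mD/(πd³) = 1.0447 × 135.41 = 141.45 MPa
Soderberg: 1/n_f = τ_a/S_se + τ_m/S_sy = 87.046/465 + 141.45/773 = 0.18720 + 0.18299 = 0.37019
n_f = 1/0.37019 = 2.701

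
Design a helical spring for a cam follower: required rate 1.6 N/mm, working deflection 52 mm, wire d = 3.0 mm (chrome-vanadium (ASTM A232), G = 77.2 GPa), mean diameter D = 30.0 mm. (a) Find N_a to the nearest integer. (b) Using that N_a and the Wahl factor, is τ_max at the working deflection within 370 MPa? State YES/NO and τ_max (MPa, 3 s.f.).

(a) 18 coils; (b) YES, τ_max = 271 MPa

N_a = Gd⁴/(8D³k) = (77.2×10³)(3.0⁴)/(8·30.0³·1.6) = 18.09 → N_a = 18
Actual rate k = Gd⁴/(8D³·18) = 1.6083 N/mm
Working load F = kδ = 1.6083·52 = 83.633 N
C = 30.0/3.0 = 10.0000; K_W = (4C−1)/(4C−4)+0.615/C = 1.1448
τ_max = K_W·8FD/(πd³) = 1.1448·236.63 = 270.91 MPa
τ_max ≤ 370 MPa → acceptable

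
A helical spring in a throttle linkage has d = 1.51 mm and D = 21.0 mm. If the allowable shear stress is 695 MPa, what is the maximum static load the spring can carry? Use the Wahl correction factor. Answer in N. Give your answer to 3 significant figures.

40.6 N

C = D/d = 21.0/1.51 = 13.9073
K_W = (4C−1)/(4C−4) + 0.615/C = 54.629/51.629 + 0.0442 = 1.1023
τ_max = K·8FD/(πd³) → F_max = τ_allow·πd³/(8DK)
F_max = 695·π·1.51³/(8·21.0·1.1023) = 7517.4/185.19 = 40.592 N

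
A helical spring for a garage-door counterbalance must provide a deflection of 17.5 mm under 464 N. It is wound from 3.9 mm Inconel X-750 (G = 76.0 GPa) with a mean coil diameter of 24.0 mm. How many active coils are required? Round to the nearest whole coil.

6

Required rate k = F/δ = 464/17.5 = 26.514 N/mm
N_a = Gd⁴/(8D³k) = (76.0×10³ × 3.9⁴)/(8 × 24.0³ × 26.514)
    = 1.75822e+07 / 2.93227e+06 = 5.996 → 6 coils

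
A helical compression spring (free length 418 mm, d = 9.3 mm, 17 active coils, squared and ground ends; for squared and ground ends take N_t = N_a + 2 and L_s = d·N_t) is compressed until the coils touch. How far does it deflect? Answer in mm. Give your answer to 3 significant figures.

N_t = 19; L_s = 9.3·19 = 176.7 mm
δ_solid = L₀ − L_s = 418 − 176.7 = 241.3 mm

241 mm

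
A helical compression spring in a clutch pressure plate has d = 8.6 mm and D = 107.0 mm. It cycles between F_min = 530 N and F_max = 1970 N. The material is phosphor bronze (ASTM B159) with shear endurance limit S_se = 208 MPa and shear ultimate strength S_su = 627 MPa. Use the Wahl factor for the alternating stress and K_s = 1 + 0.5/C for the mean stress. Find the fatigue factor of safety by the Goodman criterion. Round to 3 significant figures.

C = D/d = 107.0/8.6 = 12.4419; K_W = (4C−1)/(4C−4)+0.615/C = 1.1150; K_s = 1+0.5/C = 1.0402
F_a = (F_max−F_min)/2 = 720 N; F_m = (F_max+F_min)/2 = 1250 N
τ_a = K_W·8F_aD/(πd³) = 1.1150 × 308.43 = 343.9 MPa
τ_m = K_s·8F_mD/(πd³) = 1.0402 × 535.47 = 556.99 MPa
Goodman: 1/n_f = τ_a/S_se + τ_m/S_su = 343.9/208 + 556.99/627 = 1.65335 + 0.88835 = 2.5417
n_f = 1/2.5417 = 0.3934

0.393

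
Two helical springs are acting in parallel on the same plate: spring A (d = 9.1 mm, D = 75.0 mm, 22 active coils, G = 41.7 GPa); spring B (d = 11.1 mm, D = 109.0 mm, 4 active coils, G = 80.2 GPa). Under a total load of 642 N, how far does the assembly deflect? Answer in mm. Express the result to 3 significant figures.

19.3 mm

k_A = Gd⁴/(8D³N_a) = (41.7×10³)(9.1⁴)/(8·75.0³·22) = 3.8513 N/mm
k_B = Gd⁴/(8D³N_a) = (80.2×10³)(11.1⁴)/(8·109.0³·4) = 29.379 N/mm
Parallel: k_eq = 3.8513 + 29.379 = 33.23 N/mm
δ = F/k_eq = 642/33.23 = 19.32 mm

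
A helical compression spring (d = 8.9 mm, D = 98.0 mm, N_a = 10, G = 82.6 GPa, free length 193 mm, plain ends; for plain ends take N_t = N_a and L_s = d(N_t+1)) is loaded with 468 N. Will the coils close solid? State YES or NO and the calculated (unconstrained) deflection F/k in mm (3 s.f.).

NO, δ = 68.0 mm

k = Gd⁴/(8D³N_a) = (82.6×10³)(8.9⁴)/(8·98.0³·10) = 6.8829 N/mm
N_t = 10; L_s = 8.9·11 = 97.9 mm; δ_solid = L₀ − L_s = 193 − 97.9 = 95.1 mm
δ = F/k = 468/6.8829 = 67.995 mm
δ < δ_solid → spring does not go solid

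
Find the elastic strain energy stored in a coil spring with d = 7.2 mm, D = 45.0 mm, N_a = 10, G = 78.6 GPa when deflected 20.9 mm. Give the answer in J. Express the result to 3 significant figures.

6.33 J

k = Gd⁴/(8D³N_a) = (78.6×10³)(7.2⁴)/(8·45.0³·10) = 28.975 N/mm
U = ½kδ² = 0.5 × 28.975 × 20.9² = 6328.3 N·mm = 6.3283 J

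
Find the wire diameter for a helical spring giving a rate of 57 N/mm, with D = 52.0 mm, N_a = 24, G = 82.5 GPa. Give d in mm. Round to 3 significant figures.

11.7 mm

d = (8D³N_a·k / G)^(1/4) = (8·52.0³·24·57 / (82.5×10³))^0.25
  = (18652)^0.25 = 11.6865 mm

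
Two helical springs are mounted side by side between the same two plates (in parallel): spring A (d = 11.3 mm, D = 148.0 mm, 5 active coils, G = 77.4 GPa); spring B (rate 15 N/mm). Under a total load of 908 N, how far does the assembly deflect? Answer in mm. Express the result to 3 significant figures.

36.7 mm

k_A = Gd⁴/(8D³N_a) = (77.4×10³)(11.3⁴)/(8·148.0³·5) = 9.7322 N/mm
Parallel: k_eq = 9.7322 + 15 = 24.732 N/mm
δ = F/k_eq = 908/24.732 = 36.713 mm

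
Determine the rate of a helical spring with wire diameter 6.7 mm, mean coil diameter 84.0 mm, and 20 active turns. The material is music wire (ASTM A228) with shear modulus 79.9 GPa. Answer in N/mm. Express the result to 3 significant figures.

1.70 N/mm

k = Gd⁴/(8D³N_a) = (79.9×10³ × 6.7⁴) / (8 × 84.0³ × 20)
  = 1.61007e+08 / 9.48326e+07 = 1.6978 N/mm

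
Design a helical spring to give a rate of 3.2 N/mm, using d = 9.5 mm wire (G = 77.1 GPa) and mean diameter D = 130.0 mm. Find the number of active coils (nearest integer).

11

N_a = Gd⁴/(8D³k) = (77.1×10³ × 9.5⁴)/(8 × 130.0³ × 3.2)
    = 6.27984e+08 / 5.62432e+07 = 11.17 → 11 coils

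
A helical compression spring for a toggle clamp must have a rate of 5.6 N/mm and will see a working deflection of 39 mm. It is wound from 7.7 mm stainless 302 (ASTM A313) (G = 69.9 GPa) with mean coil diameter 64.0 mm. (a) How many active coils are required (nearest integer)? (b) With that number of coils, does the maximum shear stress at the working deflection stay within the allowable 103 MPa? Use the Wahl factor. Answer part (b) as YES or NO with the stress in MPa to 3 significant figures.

(a) 21 coils; (b) YES, τ_max = 91.4 MPa

N_a = Gd⁴/(8D³k) = (69.9×10³)(7.7⁴)/(8·64.0³·5.6) = 20.92 → N_a = 21
Actual rate k = Gd⁴/(8D³·21) = 5.5794 N/mm
Working load F = kδ = 5.5794·39 = 217.6 N
C = 64.0/7.7 = 8.3117; K_W = (4C−1)/(4C−4)+0.615/C = 1.1766
τ_max = K_W·8FD/(πd³) = 1.1766·77.679 = 91.395 MPa
τ_max ≤ 103 MPa → acceptable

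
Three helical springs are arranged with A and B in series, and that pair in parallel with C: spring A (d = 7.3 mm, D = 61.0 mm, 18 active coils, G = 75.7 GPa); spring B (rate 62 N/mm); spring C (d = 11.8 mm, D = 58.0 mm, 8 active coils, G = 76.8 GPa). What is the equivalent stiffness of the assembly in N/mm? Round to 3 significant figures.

125 N/mm

k_A = Gd⁴/(8D³N_a) = (75.7×10³)(7.3⁴)/(8·61.0³·18) = 6.5771 N/mm
k_C = Gd⁴/(8D³N_a) = (76.8×10³)(11.8⁴)/(8·58.0³·8) = 119.24 N/mm
Springs A,B series: k_AB = 1/(1/6.5771+1/62) = 5.9463 N/mm; parallel with C: k_eq = 5.9463+119.24 = 125.19 N/mm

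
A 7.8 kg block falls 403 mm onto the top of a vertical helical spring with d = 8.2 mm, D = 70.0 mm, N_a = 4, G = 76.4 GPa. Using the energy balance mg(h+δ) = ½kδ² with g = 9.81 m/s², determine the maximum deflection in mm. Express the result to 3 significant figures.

k = Gd⁴/(8D³N_a) = (76.4×10³)(8.2⁴)/(8·70.0³·4) = 31.471 N/mm
W = mg = 7.8 × 9.81 = 76.518 N
½kδ² − Wδ − Wh = 0 → δ = (W + √(W² + 2kWh))/k
δ = (76.518 + √(5855 + 1.9409e+06))/31.471 = (76.518 + 1395.3)/31.471 = 46.767 mm

46.8 mm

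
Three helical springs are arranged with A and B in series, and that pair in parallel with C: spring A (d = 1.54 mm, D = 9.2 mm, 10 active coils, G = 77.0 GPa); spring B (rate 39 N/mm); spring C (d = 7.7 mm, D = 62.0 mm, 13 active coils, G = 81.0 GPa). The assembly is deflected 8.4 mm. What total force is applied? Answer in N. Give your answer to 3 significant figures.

k_A = Gd⁴/(8D³N_a) = (77.0×10³)(1.54⁴)/(8·9.2³·10) = 6.9522 N/mm
k_C = Gd⁴/(8D³N_a) = (81.0×10³)(7.7⁴)/(8·62.0³·13) = 11.488 N/mm
Springs A,B series: k_AB = 1/(1/6.9522+1/39) = 5.9004 N/mm; parallel with C: k_eq = 5.9004+11.488 = 17.388 N/mm
F = k_eq·δ = 17.388·8.4 = 146.06 N

146 N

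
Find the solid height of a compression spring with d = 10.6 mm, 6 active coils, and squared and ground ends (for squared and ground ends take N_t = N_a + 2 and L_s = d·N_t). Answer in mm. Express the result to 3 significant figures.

squared and ground ends: N_t = N_a + 2 = 6 + 2 = 8
L_s = d·N_t = 10.6 × 8 = 84.8 mm

84.8 mm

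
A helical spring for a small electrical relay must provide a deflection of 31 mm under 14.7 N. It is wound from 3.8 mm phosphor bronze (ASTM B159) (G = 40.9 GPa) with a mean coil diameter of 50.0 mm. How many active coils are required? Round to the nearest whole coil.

Required rate k = F/δ = 14.7/31 = 0.47419 N/mm
N_a = Gd⁴/(8D³k) = (40.9×10³ × 3.8⁴)/(8 × 50.0³ × 0.47419)
    = 8.52821e+06 / 474194 = 17.98 → 18 coils

18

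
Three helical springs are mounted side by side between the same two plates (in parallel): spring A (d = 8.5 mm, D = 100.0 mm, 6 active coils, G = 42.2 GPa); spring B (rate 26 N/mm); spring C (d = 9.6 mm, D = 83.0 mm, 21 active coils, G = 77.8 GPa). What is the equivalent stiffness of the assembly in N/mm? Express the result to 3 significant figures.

k_A = Gd⁴/(8D³N_a) = (42.2×10³)(8.5⁴)/(8·100.0³·6) = 4.5893 N/mm
k_C = Gd⁴/(8D³N_a) = (77.8×10³)(9.6⁴)/(8·83.0³·21) = 6.8789 N/mm
Parallel: k_eq = 4.5893 + 26 + 6.8789 = 37.468 N/mm

37.5 N/mm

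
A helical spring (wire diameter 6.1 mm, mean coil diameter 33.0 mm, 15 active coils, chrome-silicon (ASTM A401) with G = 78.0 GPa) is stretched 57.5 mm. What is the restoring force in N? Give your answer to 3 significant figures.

1440 N

k = Gd⁴/(8D³N_a) = (78.0×10³)(6.1⁴)/(8·33.0³·15) = 25.043 N/mm
F = k·δ = 25.043 × 57.5 = 1440 N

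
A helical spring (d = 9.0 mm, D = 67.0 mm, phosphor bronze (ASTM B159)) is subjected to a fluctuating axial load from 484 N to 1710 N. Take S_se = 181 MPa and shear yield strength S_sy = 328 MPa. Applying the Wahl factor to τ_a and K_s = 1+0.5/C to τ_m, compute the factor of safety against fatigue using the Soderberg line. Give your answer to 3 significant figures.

C = D/d = 67.0/9.0 = 7.4444; K_W = (4C−1)/(4C−4)+0.615/C = 1.1990; K_s = 1+0.5/C = 1.0672
F_a = (F_max−F_min)/2 = 613 N; F_m = (F_max+F_min)/2 = 1097 N
τ_a = K_W·8F_aD/(πd³) = 1.1990 × 143.47 = 172.01 MPa
τ_m = K_s·8F_mD/(πd³) = 1.0672 × 256.74 = 273.98 MPa
Soderberg: 1/n_f = τ_a/S_se + τ_m/S_sy = 172.01/181 + 273.98/328 = 0.95035 + 0.83532 = 1.7857
n_f = 1/1.7857 = 0.56

0.560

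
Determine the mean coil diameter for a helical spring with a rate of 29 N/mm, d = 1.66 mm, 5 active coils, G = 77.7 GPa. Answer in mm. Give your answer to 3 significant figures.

D = (Gd⁴/(8N_a·k))^(1/3) = (77.7×10³·1.66⁴/(8·5·29))^(1/3)
  = (508.622)^(1/3) = 7.9824 mm

7.98 mm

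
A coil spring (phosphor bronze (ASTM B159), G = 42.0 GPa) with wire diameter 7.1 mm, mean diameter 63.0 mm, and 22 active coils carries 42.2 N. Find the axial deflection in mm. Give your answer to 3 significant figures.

k = Gd⁴/(8D³N_a) = (42.0×10³)(7.1⁴)/(8·63.0³·22) = 2.4252 N/mm
δ = F/k = 42.2 / 2.4252 = 17.401 mm

17.4 mm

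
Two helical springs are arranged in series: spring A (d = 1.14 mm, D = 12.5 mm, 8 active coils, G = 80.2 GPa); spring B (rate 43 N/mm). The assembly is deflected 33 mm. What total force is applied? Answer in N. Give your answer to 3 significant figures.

k_A = Gd⁴/(8D³N_a) = (80.2×10³)(1.14⁴)/(8·12.5³·8) = 1.0836 N/mm
Series: 1/k_eq = 1/1.0836 + 1/43 = 0.94607; k_eq = 1.057 N/mm
F = k_eq·δ = 1.057·33 = 34.881 N

34.9 N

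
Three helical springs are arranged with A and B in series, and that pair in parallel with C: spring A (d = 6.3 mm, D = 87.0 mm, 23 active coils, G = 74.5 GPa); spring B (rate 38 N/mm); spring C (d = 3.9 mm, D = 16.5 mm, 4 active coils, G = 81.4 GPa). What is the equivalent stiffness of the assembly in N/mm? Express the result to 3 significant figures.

132 N/mm

k_A = Gd⁴/(8D³N_a) = (74.5×10³)(6.3⁴)/(8·87.0³·23) = 0.9686 N/mm
k_C = Gd⁴/(8D³N_a) = (81.4×10³)(3.9⁴)/(8·16.5³·4) = 131 N/mm
Springs A,B series: k_AB = 1/(1/0.9686+1/38) = 0.94452 N/mm; parallel with C: k_eq = 0.94452+131 = 131.95 N/mm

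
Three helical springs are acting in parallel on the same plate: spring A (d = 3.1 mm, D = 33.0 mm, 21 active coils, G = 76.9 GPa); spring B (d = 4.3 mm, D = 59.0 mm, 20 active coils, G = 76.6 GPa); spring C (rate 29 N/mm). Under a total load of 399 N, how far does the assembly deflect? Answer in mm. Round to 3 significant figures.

k_A = Gd⁴/(8D³N_a) = (76.9×10³)(3.1⁴)/(8·33.0³·21) = 1.1763 N/mm
k_B = Gd⁴/(8D³N_a) = (76.6×10³)(4.3⁴)/(8·59.0³·20) = 0.79694 N/mm
Parallel: k_eq = 1.1763 + 0.79694 + 29 = 30.973 N/mm
δ = F/k_eq = 399/30.973 = 12.882 mm

12.9 mm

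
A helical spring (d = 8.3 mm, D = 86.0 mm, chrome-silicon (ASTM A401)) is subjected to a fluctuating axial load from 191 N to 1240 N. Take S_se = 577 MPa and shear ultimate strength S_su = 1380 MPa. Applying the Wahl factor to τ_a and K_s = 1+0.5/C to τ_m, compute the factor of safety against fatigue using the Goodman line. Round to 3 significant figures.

C = D/d = 86.0/8.3 = 10.3614; K_W = (4C−1)/(4C−4)+0.615/C = 1.1395; K_s = 1+0.5/C = 1.0483
F_a = (F_max−F_min)/2 = 524.5 N; F_m = (F_max+F_min)/2 = 715.5 N
τ_a = K_W·8F_aD/(πd³) = 1.1395 × 200.89 = 228.9 MPa
τ_m = K_s·8F_mD/(πd³) = 1.0483 × 274.04 = 287.26 MPa
Goodman: 1/n_f = τ_a/S_se + τ_m/S_su = 228.9/577 + 287.26/1380 = 0.39671 + 0.20816 = 0.60488
n_f = 1/0.60488 = 1.653

1.65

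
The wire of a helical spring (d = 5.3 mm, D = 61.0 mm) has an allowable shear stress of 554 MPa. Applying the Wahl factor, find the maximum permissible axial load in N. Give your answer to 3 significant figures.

C = D/d = 61.0/5.3 = 11.5094
K_W = (4C−1)/(4C−4) + 0.615/C = 45.038/42.038 + 0.0534 = 1.1248
τ_max = K·8FD/(πd³) → F_max = τ_allow·πd³/(8DK)
F_max = 554·π·5.3³/(8·61.0·1.1248) = 2.5911e+05/548.9 = 472.05 N

472 N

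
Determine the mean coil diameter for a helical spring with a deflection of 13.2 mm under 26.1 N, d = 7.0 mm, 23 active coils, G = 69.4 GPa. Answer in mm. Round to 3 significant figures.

77.1 mm

Required rate k = F/δ = 26.1/13.2 = 1.9773 N/mm
D = (Gd⁴/(8N_a·k))^(1/3) = (69.4×10³·7.0⁴/(8·23·1.9773))^(1/3)
  = (458002)^(1/3) = 77.0825 mm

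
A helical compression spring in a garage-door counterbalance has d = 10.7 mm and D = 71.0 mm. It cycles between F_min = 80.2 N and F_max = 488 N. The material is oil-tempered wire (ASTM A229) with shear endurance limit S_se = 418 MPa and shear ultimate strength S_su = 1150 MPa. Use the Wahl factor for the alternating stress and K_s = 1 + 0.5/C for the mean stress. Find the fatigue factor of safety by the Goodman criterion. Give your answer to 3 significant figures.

7.85

C = D/d = 71.0/10.7 = 6.6355; K_W = (4C−1)/(4C−4)+0.615/C = 1.2258; K_s = 1+0.5/C = 1.0754
F_a = (F_max−F_min)/2 = 203.9 N; F_m = (F_max+F_min)/2 = 284.1 N
τ_a = K_W·8F_aD/(πd³) = 1.2258 × 30.093 = 36.887 MPa
τ_m = K_s·8F_mD/(πd³) = 1.0754 × 41.929 = 45.089 MPa
Goodman: 1/n_f = τ_a/S_se + τ_m/S_su = 36.887/418 + 45.089/1150 = 0.08825 + 0.03921 = 0.12745
n_f = 1/0.12745 = 7.846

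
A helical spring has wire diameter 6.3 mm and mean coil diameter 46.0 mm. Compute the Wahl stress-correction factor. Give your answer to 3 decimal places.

C = D/d = 46.0/6.3 = 7.3016
K_W = (4C−1)/(4C−4) + 0.615/C = 28.206/25.206 + 0.0842 = 1.2032

1.203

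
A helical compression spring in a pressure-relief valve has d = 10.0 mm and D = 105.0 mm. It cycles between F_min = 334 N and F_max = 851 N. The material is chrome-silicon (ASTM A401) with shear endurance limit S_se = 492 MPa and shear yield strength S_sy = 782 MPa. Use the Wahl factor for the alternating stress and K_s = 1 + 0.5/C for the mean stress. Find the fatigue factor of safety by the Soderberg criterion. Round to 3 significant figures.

2.69

C = D/d = 105.0/10.0 = 10.5000; K_W = (4C−1)/(4C−4)+0.615/C = 1.1375; K_s = 1+0.5/C = 1.0476
F_a = (F_max−F_min)/2 = 258.5 N; F_m = (F_max+F_min)/2 = 592.5 N
τ_a = K_W·8F_aD/(πd³) = 1.1375 × 69.118 = 78.623 MPa
τ_m = K_s·8F_mD/(πd³) = 1.0476 × 158.42 = 165.97 MPa
Soderberg: 1/n_f = τ_a/S_se + τ_m/S_sy = 78.623/492 + 165.97/782 = 0.15980 + 0.21223 = 0.37204
n_f = 1/0.37204 = 2.688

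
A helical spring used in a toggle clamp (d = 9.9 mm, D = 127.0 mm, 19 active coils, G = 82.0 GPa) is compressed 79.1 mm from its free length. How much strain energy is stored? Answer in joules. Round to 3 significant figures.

7.91 J

k = Gd⁴/(8D³N_a) = (82.0×10³)(9.9⁴)/(8·127.0³·19) = 2.5299 N/mm
U = ½kδ² = 0.5 × 2.5299 × 79.1² = 7914.5 N·mm = 7.9145 J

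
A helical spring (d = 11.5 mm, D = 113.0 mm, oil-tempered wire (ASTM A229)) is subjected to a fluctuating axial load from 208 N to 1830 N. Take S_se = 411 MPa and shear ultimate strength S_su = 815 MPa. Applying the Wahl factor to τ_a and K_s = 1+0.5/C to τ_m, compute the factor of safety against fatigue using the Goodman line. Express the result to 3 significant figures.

C = D/d = 113.0/11.5 = 9.8261; K_W = (4C−1)/(4C−4)+0.615/C = 1.1476; K_s = 1+0.5/C = 1.0509
F_a = (F_max−F_min)/2 = 811 N; F_m = (F_max+F_min)/2 = 1019 N
τ_a = K_W·8F_aD/(πd³) = 1.1476 × 153.44 = 176.09 MPa
τ_m = K_s·8F_mD/(πd³) = 1.0509 × 192.8 = 202.61 MPa
Goodman: 1/n_f = τ_a/S_se + τ_m/S_su = 176.09/411 + 202.61/815 = 0.42843 + 0.24860 = 0.67703
n_f = 1/0.67703 = 1.477

1.48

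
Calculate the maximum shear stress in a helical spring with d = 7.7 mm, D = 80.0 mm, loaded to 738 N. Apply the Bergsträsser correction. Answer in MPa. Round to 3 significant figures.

Spring index C = D/d = 80.0/7.7 = 10.3896
K_B = (4C+2)/(4C−3) = 43.558/38.558 = 1.1297
τ₀ = 8FD/(πd³) = 8·738·80.0/(π·7.7³) = 472320/1434.2 = 329.32 MPa
τ_max = K·τ₀ = 1.1297 × 329.32 = 372.02 MPa

372 MPa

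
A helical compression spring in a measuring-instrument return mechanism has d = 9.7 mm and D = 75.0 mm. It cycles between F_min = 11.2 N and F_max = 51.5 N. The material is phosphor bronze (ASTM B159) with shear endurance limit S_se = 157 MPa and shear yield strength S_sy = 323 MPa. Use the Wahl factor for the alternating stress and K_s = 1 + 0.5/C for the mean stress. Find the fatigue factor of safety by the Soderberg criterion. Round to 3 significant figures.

18.7

C = D/d = 75.0/9.7 = 7.7320; K_W = (4C−1)/(4C−4)+0.615/C = 1.1909; K_s = 1+0.5/C = 1.0647
F_a = (F_max−F_min)/2 = 20.15 N; F_m = (F_max+F_min)/2 = 31.35 N
τ_a = K_W·8F_aD/(πd³) = 1.1909 × 4.2166 = 5.0217 MPa
τ_m = K_s·8F_mD/(πd³) = 1.0647 × 6.5603 = 6.9845 MPa
Soderberg: 1/n_f = τ_a/S_se + τ_m/S_sy = 5.0217/157 + 6.9845/323 = 0.03199 + 0.02162 = 0.05361
n_f = 1/0.05361 = 18.65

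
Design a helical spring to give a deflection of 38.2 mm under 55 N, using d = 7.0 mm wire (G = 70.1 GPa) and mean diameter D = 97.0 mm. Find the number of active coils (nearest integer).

Required rate k = F/δ = 55/38.2 = 1.4398 N/mm
N_a = Gd⁴/(8D³k) = (70.1×10³ × 7.0⁴)/(8 × 97.0³ × 1.4398)
    = 1.6831e+08 / 1.05125e+07 = 16.01 → 16 coils

16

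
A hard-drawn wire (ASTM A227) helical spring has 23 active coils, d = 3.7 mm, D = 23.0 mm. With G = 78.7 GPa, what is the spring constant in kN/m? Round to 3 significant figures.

6.59 kN/m

k = Gd⁴/(8D³N_a) = (78.7×10³ × 3.7⁴) / (8 × 23.0³ × 23)
  = 1.47496e+07 / 2.23873e+06 = 6.5884 N/mm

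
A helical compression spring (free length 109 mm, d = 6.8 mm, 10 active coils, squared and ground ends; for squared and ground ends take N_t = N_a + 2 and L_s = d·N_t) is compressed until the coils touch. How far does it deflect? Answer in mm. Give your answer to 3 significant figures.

N_t = 12; L_s = 6.8·12 = 81.6 mm
δ_solid = L₀ − L_s = 109 − 81.6 = 27.4 mm

27.4 mm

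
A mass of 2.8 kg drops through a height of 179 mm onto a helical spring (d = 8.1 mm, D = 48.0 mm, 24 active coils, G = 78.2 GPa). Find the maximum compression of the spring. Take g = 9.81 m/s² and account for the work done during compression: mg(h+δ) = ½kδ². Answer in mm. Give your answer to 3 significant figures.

26.7 mm

k = Gd⁴/(8D³N_a) = (78.2×10³)(8.1⁴)/(8·48.0³·24) = 15.853 N/mm
W = mg = 2.8 × 9.81 = 27.468 N
½kδ² − Wδ − Wh = 0 → δ = (W + √(W² + 2kWh))/k
δ = (27.468 + √(754.49 + 155895))/15.853 = (27.468 + 395.79)/15.853 = 26.698 mm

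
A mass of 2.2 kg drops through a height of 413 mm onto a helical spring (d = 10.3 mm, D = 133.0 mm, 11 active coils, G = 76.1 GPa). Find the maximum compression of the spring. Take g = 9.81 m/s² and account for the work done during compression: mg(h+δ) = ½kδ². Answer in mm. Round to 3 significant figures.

k = Gd⁴/(8D³N_a) = (76.1×10³)(10.3⁴)/(8·133.0³·11) = 4.1371 N/mm
W = mg = 2.2 × 9.81 = 21.582 N
½kδ² − Wδ − Wh = 0 → δ = (W + √(W² + 2kWh))/k
δ = (21.582 + √(465.78 + 73751))/4.1371 = (21.582 + 272.43)/4.1371 = 71.067 mm

71.1 mm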